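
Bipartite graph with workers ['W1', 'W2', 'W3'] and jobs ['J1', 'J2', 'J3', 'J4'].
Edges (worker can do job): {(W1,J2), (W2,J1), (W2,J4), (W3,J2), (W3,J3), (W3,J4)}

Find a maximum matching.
Matching: {(W1,J2), (W2,J1), (W3,J4)}

Maximum matching (size 3):
  W1 → J2
  W2 → J1
  W3 → J4

Each worker is assigned to at most one job, and each job to at most one worker.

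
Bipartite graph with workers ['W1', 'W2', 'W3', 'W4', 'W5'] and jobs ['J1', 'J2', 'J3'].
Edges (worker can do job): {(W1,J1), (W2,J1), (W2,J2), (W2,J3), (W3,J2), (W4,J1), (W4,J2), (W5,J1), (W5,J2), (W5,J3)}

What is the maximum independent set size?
Maximum independent set = 5

By König's theorem:
- Min vertex cover = Max matching = 3
- Max independent set = Total vertices - Min vertex cover
- Max independent set = 8 - 3 = 5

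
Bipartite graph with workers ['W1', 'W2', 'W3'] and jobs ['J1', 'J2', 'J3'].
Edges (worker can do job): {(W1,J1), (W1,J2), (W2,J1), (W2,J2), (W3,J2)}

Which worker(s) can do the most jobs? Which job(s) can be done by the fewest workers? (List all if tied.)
Most versatile: W1, W2 (2 jobs); Least covered: J3 (0 workers)

Worker degrees (jobs they can do): W1:2, W2:2, W3:1
Job degrees (workers who can do it): J1:2, J2:3, J3:0

Maximum worker degree is 2, achieved by: W1, W2
Minimum job degree is 0, achieved by: J3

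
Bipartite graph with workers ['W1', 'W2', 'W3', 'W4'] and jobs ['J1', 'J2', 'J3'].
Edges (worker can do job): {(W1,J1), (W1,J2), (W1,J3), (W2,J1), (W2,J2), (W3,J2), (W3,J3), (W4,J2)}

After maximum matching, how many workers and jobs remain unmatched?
Unmatched: 1 workers, 0 jobs

Maximum matching size: 3
Workers: 4 total, 3 matched, 1 unmatched
Jobs: 3 total, 3 matched, 0 unmatched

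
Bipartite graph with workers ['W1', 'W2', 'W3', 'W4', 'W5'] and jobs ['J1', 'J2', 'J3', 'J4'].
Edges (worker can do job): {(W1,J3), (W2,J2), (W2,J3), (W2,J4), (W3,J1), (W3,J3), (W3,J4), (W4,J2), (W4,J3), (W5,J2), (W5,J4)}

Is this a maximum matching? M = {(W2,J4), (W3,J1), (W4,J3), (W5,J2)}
Yes, size 4 is maximum

Proposed matching has size 4.
Maximum matching size for this graph: 4.

This is a maximum matching.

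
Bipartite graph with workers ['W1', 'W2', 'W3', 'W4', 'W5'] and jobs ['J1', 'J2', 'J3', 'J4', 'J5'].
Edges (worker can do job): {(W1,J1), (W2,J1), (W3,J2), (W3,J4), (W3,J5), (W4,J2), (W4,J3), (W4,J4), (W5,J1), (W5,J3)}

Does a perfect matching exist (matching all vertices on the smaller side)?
No, maximum matching has size 4 < 5

Maximum matching has size 4, need 5 for perfect matching.
Unmatched workers: ['W2']
Unmatched jobs: ['J5']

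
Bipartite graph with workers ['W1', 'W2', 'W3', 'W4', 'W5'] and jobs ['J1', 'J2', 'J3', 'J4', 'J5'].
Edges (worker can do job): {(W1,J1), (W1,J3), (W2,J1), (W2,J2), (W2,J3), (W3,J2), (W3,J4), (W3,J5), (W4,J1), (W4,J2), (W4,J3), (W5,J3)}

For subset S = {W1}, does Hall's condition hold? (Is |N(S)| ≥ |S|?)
Yes: |N(S)| = 2, |S| = 1

Subset S = {W1}
Neighbors N(S) = {J1, J3}

|N(S)| = 2, |S| = 1
Hall's condition: |N(S)| ≥ |S| is satisfied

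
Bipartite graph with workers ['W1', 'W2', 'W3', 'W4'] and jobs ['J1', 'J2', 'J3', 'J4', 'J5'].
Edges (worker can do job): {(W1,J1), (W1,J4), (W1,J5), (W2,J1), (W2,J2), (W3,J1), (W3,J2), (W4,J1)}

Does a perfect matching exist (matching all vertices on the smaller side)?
No, maximum matching has size 3 < 4

Maximum matching has size 3, need 4 for perfect matching.
Unmatched workers: ['W2']
Unmatched jobs: ['J3', 'J5']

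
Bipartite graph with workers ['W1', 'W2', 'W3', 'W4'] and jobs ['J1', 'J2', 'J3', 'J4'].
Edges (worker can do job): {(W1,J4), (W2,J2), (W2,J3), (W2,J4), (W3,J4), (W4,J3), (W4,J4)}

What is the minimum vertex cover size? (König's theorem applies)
Minimum vertex cover size = 3

By König's theorem: in bipartite graphs,
min vertex cover = max matching = 3

Maximum matching has size 3, so minimum vertex cover also has size 3.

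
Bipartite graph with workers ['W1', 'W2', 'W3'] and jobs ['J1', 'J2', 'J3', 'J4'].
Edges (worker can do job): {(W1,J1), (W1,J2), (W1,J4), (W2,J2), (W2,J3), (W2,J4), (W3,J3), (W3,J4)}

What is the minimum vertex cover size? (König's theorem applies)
Minimum vertex cover size = 3

By König's theorem: in bipartite graphs,
min vertex cover = max matching = 3

Maximum matching has size 3, so minimum vertex cover also has size 3.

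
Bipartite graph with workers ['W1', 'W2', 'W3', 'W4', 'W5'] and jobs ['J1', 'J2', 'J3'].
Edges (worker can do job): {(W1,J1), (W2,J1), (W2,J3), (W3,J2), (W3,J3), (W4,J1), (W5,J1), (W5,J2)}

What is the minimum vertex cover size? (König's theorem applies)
Minimum vertex cover size = 3

By König's theorem: in bipartite graphs,
min vertex cover = max matching = 3

Maximum matching has size 3, so minimum vertex cover also has size 3.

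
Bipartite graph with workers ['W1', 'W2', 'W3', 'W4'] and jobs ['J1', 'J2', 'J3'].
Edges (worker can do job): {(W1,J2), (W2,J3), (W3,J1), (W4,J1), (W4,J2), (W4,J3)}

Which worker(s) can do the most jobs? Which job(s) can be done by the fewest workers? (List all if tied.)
Most versatile: W4 (3 jobs); Least covered: J1, J2, J3 (2 workers)

Worker degrees (jobs they can do): W1:1, W2:1, W3:1, W4:3
Job degrees (workers who can do it): J1:2, J2:2, J3:2

Maximum worker degree is 3, achieved by: W4
Minimum job degree is 2, achieved by: J1, J2, J3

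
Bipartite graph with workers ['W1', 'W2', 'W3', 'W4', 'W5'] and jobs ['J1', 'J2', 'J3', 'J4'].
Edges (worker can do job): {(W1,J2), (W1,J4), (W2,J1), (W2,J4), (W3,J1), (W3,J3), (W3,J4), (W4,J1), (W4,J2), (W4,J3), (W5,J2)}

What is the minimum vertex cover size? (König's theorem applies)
Minimum vertex cover size = 4

By König's theorem: in bipartite graphs,
min vertex cover = max matching = 4

Maximum matching has size 4, so minimum vertex cover also has size 4.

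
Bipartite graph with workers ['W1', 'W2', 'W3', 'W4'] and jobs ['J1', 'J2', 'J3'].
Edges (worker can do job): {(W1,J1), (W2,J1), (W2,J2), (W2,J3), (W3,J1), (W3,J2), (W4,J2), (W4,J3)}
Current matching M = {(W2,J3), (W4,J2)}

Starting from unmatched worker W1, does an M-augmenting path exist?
Yes: W1 → J1

An M-augmenting path alternates non-matching / matching edges, starting and ending at unmatched vertices.
Path: W1 → J1
(J1 is unmatched in M, so the path is augmenting.)
Flipping edges along this path would increase |M| from 2 to 3.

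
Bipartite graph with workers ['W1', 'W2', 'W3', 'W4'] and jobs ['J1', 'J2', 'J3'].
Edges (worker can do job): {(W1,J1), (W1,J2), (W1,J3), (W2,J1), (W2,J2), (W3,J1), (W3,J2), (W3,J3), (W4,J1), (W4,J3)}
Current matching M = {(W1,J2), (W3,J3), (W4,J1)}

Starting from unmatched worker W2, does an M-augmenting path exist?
No augmenting path from W2

Alternating search from W2 reaches jobs: {J1, J2, J3}.
Every reachable job is already matched in M, and following those matched edges back to workers exposes no further unvisited jobs.
No M-augmenting path from W2 exists.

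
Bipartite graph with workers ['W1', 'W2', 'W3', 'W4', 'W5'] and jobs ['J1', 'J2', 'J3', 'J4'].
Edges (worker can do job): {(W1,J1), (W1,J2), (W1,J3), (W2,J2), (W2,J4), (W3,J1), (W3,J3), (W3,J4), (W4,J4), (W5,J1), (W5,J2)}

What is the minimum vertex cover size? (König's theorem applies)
Minimum vertex cover size = 4

By König's theorem: in bipartite graphs,
min vertex cover = max matching = 4

Maximum matching has size 4, so minimum vertex cover also has size 4.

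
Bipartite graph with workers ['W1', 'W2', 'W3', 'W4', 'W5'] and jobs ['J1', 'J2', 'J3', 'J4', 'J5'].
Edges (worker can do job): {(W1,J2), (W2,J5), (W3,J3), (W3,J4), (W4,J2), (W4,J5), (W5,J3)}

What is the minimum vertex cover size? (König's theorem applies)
Minimum vertex cover size = 4

By König's theorem: in bipartite graphs,
min vertex cover = max matching = 4

Maximum matching has size 4, so minimum vertex cover also has size 4.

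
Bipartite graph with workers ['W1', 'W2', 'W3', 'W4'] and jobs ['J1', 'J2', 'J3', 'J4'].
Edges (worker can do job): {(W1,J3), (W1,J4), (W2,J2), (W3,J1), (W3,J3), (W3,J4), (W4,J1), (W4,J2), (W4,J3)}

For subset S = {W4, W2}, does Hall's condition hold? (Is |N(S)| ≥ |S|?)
Yes: |N(S)| = 3, |S| = 2

Subset S = {W4, W2}
Neighbors N(S) = {J1, J2, J3}

|N(S)| = 3, |S| = 2
Hall's condition: |N(S)| ≥ |S| is satisfied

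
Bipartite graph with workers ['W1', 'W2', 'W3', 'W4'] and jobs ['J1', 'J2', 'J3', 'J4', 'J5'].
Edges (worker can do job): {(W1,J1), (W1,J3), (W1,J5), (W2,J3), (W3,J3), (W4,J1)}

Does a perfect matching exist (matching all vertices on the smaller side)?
No, maximum matching has size 3 < 4

Maximum matching has size 3, need 4 for perfect matching.
Unmatched workers: ['W2']
Unmatched jobs: ['J2', 'J4']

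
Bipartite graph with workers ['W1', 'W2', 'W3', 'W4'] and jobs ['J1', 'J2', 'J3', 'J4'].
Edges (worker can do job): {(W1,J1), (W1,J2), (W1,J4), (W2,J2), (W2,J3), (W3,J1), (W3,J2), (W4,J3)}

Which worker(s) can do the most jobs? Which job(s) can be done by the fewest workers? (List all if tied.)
Most versatile: W1 (3 jobs); Least covered: J4 (1 workers)

Worker degrees (jobs they can do): W1:3, W2:2, W3:2, W4:1
Job degrees (workers who can do it): J1:2, J2:3, J3:2, J4:1

Maximum worker degree is 3, achieved by: W1
Minimum job degree is 1, achieved by: J4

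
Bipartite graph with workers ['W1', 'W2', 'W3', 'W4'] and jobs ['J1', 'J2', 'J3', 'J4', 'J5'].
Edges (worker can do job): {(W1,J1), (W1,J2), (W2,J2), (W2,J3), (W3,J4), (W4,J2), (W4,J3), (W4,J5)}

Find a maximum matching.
Matching: {(W1,J2), (W2,J3), (W3,J4), (W4,J5)}

Maximum matching (size 4):
  W1 → J2
  W2 → J3
  W3 → J4
  W4 → J5

Each worker is assigned to at most one job, and each job to at most one worker.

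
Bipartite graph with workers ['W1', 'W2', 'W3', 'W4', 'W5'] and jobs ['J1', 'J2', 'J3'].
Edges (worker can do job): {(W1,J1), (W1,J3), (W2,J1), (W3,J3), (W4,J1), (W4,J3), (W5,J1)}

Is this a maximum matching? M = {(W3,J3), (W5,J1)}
Yes, size 2 is maximum

Proposed matching has size 2.
Maximum matching size for this graph: 2.

This is a maximum matching.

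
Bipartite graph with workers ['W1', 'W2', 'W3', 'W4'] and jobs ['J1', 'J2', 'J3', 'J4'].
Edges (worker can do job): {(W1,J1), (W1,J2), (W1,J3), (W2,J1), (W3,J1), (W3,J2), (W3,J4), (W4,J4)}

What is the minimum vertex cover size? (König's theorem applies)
Minimum vertex cover size = 4

By König's theorem: in bipartite graphs,
min vertex cover = max matching = 4

Maximum matching has size 4, so minimum vertex cover also has size 4.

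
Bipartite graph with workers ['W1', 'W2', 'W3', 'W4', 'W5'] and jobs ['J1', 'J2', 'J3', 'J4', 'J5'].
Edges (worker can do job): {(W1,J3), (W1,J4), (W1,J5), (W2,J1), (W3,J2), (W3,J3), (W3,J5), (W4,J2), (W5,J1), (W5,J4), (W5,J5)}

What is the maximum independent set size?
Maximum independent set = 5

By König's theorem:
- Min vertex cover = Max matching = 5
- Max independent set = Total vertices - Min vertex cover
- Max independent set = 10 - 5 = 5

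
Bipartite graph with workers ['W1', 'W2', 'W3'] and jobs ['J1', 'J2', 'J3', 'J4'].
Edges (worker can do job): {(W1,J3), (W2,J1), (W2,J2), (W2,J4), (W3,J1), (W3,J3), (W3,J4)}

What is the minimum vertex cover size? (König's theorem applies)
Minimum vertex cover size = 3

By König's theorem: in bipartite graphs,
min vertex cover = max matching = 3

Maximum matching has size 3, so minimum vertex cover also has size 3.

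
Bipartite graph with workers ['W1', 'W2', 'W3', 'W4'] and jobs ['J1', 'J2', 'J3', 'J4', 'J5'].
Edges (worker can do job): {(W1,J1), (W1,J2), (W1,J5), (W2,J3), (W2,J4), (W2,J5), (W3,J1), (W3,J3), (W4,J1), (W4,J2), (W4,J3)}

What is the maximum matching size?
Maximum matching size = 4

Maximum matching: {(W1,J2), (W2,J4), (W3,J1), (W4,J3)}
Size: 4

This assigns 4 workers to 4 distinct jobs.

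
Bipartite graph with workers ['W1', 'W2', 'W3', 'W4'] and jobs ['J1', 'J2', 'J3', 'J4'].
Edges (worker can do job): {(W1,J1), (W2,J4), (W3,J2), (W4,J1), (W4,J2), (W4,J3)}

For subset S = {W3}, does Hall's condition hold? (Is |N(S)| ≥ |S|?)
Yes: |N(S)| = 1, |S| = 1

Subset S = {W3}
Neighbors N(S) = {J2}

|N(S)| = 1, |S| = 1
Hall's condition: |N(S)| ≥ |S| is satisfied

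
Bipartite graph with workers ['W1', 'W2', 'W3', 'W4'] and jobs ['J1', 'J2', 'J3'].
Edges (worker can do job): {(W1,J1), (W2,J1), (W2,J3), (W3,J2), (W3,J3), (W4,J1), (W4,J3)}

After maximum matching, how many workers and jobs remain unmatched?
Unmatched: 1 workers, 0 jobs

Maximum matching size: 3
Workers: 4 total, 3 matched, 1 unmatched
Jobs: 3 total, 3 matched, 0 unmatched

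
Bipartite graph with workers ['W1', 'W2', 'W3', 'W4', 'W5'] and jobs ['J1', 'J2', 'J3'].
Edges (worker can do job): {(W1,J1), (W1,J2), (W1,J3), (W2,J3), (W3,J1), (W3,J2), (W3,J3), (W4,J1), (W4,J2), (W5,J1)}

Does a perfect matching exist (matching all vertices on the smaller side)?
Yes, perfect matching exists (size 3)

Perfect matching: {(W1,J3), (W3,J1), (W4,J2)}
All 3 vertices on the smaller side are matched.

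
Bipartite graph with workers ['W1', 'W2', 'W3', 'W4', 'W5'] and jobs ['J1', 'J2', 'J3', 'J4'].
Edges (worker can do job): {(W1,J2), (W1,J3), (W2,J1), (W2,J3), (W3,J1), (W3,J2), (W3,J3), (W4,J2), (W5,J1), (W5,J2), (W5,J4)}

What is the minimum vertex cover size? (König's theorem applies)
Minimum vertex cover size = 4

By König's theorem: in bipartite graphs,
min vertex cover = max matching = 4

Maximum matching has size 4, so minimum vertex cover also has size 4.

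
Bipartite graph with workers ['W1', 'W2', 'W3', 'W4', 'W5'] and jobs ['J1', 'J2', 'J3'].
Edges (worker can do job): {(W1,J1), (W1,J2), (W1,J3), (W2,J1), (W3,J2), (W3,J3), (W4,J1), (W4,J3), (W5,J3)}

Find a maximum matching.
Matching: {(W1,J2), (W3,J3), (W4,J1)}

Maximum matching (size 3):
  W1 → J2
  W3 → J3
  W4 → J1

Each worker is assigned to at most one job, and each job to at most one worker.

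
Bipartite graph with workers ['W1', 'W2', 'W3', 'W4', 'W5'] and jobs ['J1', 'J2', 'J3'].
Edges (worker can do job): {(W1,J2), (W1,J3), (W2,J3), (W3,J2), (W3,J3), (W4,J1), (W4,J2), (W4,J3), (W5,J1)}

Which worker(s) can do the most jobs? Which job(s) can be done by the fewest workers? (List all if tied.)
Most versatile: W4 (3 jobs); Least covered: J1 (2 workers)

Worker degrees (jobs they can do): W1:2, W2:1, W3:2, W4:3, W5:1
Job degrees (workers who can do it): J1:2, J2:3, J3:4

Maximum worker degree is 3, achieved by: W4
Minimum job degree is 2, achieved by: J1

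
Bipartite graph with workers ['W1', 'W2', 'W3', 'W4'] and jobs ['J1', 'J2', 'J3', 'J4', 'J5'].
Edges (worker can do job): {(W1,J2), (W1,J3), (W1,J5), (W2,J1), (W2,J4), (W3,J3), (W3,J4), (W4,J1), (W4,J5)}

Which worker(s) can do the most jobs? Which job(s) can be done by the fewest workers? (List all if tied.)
Most versatile: W1 (3 jobs); Least covered: J2 (1 workers)

Worker degrees (jobs they can do): W1:3, W2:2, W3:2, W4:2
Job degrees (workers who can do it): J1:2, J2:1, J3:2, J4:2, J5:2

Maximum worker degree is 3, achieved by: W1
Minimum job degree is 1, achieved by: J2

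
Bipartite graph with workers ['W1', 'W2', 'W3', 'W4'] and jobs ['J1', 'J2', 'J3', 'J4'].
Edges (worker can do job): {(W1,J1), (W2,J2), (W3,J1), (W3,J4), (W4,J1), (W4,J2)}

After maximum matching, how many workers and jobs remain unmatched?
Unmatched: 1 workers, 1 jobs

Maximum matching size: 3
Workers: 4 total, 3 matched, 1 unmatched
Jobs: 4 total, 3 matched, 1 unmatched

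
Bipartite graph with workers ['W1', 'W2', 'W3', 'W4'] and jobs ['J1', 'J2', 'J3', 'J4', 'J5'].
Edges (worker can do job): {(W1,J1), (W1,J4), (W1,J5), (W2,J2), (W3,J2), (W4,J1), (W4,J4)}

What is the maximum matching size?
Maximum matching size = 3

Maximum matching: {(W1,J5), (W3,J2), (W4,J1)}
Size: 3

This assigns 3 workers to 3 distinct jobs.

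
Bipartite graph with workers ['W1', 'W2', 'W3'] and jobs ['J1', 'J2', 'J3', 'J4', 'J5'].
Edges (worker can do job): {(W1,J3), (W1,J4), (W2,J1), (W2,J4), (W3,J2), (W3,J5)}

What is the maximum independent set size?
Maximum independent set = 5

By König's theorem:
- Min vertex cover = Max matching = 3
- Max independent set = Total vertices - Min vertex cover
- Max independent set = 8 - 3 = 5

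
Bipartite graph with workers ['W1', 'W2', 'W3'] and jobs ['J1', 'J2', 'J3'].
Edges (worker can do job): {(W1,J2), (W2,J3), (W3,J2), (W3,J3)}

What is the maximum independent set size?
Maximum independent set = 4

By König's theorem:
- Min vertex cover = Max matching = 2
- Max independent set = Total vertices - Min vertex cover
- Max independent set = 6 - 2 = 4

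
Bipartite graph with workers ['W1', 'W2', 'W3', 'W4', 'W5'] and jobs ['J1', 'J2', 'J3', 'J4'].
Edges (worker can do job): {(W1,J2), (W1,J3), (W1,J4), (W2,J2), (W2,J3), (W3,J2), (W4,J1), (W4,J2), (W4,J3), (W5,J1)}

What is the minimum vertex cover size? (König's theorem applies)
Minimum vertex cover size = 4

By König's theorem: in bipartite graphs,
min vertex cover = max matching = 4

Maximum matching has size 4, so minimum vertex cover also has size 4.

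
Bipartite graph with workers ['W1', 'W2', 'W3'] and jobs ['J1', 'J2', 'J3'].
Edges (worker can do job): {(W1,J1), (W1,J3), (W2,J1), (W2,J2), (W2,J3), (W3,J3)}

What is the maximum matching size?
Maximum matching size = 3

Maximum matching: {(W1,J1), (W2,J2), (W3,J3)}
Size: 3

This assigns 3 workers to 3 distinct jobs.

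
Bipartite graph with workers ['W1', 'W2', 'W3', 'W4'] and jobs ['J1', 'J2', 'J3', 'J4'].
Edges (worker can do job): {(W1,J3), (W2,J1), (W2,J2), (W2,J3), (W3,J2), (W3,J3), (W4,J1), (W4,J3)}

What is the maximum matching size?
Maximum matching size = 3

Maximum matching: {(W2,J2), (W3,J3), (W4,J1)}
Size: 3

This assigns 3 workers to 3 distinct jobs.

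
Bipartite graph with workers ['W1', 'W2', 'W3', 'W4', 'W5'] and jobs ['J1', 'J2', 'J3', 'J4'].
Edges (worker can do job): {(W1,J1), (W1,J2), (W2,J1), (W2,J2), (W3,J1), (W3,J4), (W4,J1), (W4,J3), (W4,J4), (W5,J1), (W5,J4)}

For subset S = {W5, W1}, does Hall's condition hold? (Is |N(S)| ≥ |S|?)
Yes: |N(S)| = 3, |S| = 2

Subset S = {W5, W1}
Neighbors N(S) = {J1, J2, J4}

|N(S)| = 3, |S| = 2
Hall's condition: |N(S)| ≥ |S| is satisfied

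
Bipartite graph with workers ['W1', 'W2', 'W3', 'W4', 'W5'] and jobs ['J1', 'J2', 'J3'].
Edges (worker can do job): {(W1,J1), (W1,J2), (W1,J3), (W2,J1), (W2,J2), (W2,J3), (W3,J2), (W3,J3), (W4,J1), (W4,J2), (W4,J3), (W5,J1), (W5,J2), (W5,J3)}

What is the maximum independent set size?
Maximum independent set = 5

By König's theorem:
- Min vertex cover = Max matching = 3
- Max independent set = Total vertices - Min vertex cover
- Max independent set = 8 - 3 = 5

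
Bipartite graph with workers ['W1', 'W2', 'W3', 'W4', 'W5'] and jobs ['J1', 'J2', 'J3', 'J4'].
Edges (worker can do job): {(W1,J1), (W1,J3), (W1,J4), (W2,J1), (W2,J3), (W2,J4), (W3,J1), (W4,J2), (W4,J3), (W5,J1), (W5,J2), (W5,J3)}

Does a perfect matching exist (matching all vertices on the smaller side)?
Yes, perfect matching exists (size 4)

Perfect matching: {(W1,J4), (W3,J1), (W4,J2), (W5,J3)}
All 4 vertices on the smaller side are matched.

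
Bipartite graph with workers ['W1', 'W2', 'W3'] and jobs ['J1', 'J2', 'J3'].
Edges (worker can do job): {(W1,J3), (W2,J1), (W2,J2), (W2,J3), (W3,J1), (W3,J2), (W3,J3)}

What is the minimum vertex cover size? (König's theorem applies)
Minimum vertex cover size = 3

By König's theorem: in bipartite graphs,
min vertex cover = max matching = 3

Maximum matching has size 3, so minimum vertex cover also has size 3.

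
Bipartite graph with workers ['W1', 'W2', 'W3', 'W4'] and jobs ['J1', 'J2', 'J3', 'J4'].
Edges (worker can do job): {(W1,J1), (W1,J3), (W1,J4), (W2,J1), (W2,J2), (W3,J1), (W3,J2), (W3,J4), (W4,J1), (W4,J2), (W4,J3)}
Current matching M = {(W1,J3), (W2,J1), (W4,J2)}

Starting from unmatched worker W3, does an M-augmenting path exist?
Yes: W3 → J2 → W4 → J3 → W1 → J4

An M-augmenting path alternates non-matching / matching edges, starting and ending at unmatched vertices.
Path: W3 → J2 → W4 → J3 → W1 → J4
(J4 is unmatched in M, so the path is augmenting.)
Flipping edges along this path would increase |M| from 3 to 4.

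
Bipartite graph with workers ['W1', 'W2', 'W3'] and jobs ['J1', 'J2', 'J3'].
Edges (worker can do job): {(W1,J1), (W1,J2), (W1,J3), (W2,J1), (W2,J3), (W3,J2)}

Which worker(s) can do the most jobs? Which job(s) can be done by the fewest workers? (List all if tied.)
Most versatile: W1 (3 jobs); Least covered: J1, J2, J3 (2 workers)

Worker degrees (jobs they can do): W1:3, W2:2, W3:1
Job degrees (workers who can do it): J1:2, J2:2, J3:2

Maximum worker degree is 3, achieved by: W1
Minimum job degree is 2, achieved by: J1, J2, J3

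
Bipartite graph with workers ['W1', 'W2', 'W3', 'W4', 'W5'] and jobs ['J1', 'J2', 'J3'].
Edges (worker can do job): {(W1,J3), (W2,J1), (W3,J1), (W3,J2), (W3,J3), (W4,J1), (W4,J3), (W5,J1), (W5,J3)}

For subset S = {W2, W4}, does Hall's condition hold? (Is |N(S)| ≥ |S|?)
Yes: |N(S)| = 2, |S| = 2

Subset S = {W2, W4}
Neighbors N(S) = {J1, J3}

|N(S)| = 2, |S| = 2
Hall's condition: |N(S)| ≥ |S| is satisfied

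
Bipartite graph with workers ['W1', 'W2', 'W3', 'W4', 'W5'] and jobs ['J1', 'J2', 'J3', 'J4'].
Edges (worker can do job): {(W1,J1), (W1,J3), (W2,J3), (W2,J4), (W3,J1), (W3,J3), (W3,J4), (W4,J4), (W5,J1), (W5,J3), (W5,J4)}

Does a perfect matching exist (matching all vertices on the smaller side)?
No, maximum matching has size 3 < 4

Maximum matching has size 3, need 4 for perfect matching.
Unmatched workers: ['W4', 'W2']
Unmatched jobs: ['J2']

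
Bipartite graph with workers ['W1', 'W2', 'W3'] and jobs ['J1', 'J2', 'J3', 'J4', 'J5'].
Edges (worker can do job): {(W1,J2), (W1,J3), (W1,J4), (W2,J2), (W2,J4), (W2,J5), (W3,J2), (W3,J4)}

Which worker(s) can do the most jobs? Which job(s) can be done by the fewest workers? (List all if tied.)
Most versatile: W1, W2 (3 jobs); Least covered: J1 (0 workers)

Worker degrees (jobs they can do): W1:3, W2:3, W3:2
Job degrees (workers who can do it): J1:0, J2:3, J3:1, J4:3, J5:1

Maximum worker degree is 3, achieved by: W1, W2
Minimum job degree is 0, achieved by: J1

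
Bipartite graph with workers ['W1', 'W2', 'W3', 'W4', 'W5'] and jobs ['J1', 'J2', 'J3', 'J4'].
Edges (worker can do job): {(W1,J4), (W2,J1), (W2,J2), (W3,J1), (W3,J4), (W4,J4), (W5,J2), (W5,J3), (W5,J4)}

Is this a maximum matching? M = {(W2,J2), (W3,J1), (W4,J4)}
No, size 3 is not maximum

Proposed matching has size 3.
Maximum matching size for this graph: 4.

This is NOT maximum - can be improved to size 4.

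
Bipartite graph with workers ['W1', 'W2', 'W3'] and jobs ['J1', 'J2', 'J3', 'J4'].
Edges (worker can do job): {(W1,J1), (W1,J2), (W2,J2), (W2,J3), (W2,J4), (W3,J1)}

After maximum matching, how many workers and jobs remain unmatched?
Unmatched: 0 workers, 1 jobs

Maximum matching size: 3
Workers: 3 total, 3 matched, 0 unmatched
Jobs: 4 total, 3 matched, 1 unmatched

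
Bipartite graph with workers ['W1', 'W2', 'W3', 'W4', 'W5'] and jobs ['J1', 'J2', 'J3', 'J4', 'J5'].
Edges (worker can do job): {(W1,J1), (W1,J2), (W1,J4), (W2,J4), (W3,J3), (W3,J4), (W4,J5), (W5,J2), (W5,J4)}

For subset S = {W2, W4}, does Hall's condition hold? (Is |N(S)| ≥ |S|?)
Yes: |N(S)| = 2, |S| = 2

Subset S = {W2, W4}
Neighbors N(S) = {J4, J5}

|N(S)| = 2, |S| = 2
Hall's condition: |N(S)| ≥ |S| is satisfied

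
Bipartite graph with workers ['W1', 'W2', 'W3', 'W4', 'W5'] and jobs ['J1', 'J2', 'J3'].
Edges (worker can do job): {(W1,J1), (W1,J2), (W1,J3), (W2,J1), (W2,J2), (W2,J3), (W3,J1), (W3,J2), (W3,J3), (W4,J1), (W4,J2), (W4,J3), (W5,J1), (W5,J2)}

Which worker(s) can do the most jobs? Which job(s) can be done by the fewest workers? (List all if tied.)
Most versatile: W1, W2, W3, W4 (3 jobs); Least covered: J3 (4 workers)

Worker degrees (jobs they can do): W1:3, W2:3, W3:3, W4:3, W5:2
Job degrees (workers who can do it): J1:5, J2:5, J3:4

Maximum worker degree is 3, achieved by: W1, W2, W3, W4
Minimum job degree is 4, achieved by: J3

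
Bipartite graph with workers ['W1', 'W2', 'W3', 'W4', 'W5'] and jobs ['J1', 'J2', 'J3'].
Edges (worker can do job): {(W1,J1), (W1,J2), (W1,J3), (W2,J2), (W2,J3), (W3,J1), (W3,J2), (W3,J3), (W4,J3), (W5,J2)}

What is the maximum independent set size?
Maximum independent set = 5

By König's theorem:
- Min vertex cover = Max matching = 3
- Max independent set = Total vertices - Min vertex cover
- Max independent set = 8 - 3 = 5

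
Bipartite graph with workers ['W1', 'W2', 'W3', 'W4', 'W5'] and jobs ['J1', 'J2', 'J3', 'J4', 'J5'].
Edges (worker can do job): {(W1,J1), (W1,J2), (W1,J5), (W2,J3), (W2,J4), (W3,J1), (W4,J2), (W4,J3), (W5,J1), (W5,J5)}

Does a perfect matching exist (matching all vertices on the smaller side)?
Yes, perfect matching exists (size 5)

Perfect matching: {(W1,J2), (W2,J4), (W3,J1), (W4,J3), (W5,J5)}
All 5 vertices on the smaller side are matched.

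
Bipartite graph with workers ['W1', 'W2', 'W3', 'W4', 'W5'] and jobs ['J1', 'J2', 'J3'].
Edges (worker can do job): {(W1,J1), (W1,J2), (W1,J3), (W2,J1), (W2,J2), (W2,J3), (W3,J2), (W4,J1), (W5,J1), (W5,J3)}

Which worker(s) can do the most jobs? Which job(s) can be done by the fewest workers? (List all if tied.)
Most versatile: W1, W2 (3 jobs); Least covered: J2, J3 (3 workers)

Worker degrees (jobs they can do): W1:3, W2:3, W3:1, W4:1, W5:2
Job degrees (workers who can do it): J1:4, J2:3, J3:3

Maximum worker degree is 3, achieved by: W1, W2
Minimum job degree is 3, achieved by: J2, J3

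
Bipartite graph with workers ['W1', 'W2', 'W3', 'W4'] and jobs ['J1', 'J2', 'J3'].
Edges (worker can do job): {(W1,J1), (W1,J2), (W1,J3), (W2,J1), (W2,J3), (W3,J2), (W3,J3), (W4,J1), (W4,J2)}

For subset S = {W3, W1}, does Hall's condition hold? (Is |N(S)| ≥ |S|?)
Yes: |N(S)| = 3, |S| = 2

Subset S = {W3, W1}
Neighbors N(S) = {J1, J2, J3}

|N(S)| = 3, |S| = 2
Hall's condition: |N(S)| ≥ |S| is satisfied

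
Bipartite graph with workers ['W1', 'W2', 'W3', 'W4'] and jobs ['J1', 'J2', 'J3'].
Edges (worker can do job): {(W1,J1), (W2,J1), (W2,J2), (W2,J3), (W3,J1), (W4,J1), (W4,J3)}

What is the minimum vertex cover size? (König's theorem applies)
Minimum vertex cover size = 3

By König's theorem: in bipartite graphs,
min vertex cover = max matching = 3

Maximum matching has size 3, so minimum vertex cover also has size 3.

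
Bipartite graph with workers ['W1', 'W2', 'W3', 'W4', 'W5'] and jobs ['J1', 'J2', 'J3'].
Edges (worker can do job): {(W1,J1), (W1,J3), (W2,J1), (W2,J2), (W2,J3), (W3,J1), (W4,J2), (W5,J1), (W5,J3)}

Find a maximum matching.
Matching: {(W3,J1), (W4,J2), (W5,J3)}

Maximum matching (size 3):
  W3 → J1
  W4 → J2
  W5 → J3

Each worker is assigned to at most one job, and each job to at most one worker.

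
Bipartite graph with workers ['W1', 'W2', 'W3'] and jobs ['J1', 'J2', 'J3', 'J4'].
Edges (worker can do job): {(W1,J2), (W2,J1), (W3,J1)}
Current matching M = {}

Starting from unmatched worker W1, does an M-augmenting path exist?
Yes: W1 → J2

An M-augmenting path alternates non-matching / matching edges, starting and ending at unmatched vertices.
Path: W1 → J2
(J2 is unmatched in M, so the path is augmenting.)
Flipping edges along this path would increase |M| from 0 to 1.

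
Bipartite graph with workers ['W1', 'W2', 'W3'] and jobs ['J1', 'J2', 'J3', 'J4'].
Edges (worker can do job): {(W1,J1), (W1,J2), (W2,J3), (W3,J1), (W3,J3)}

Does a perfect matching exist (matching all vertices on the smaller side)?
Yes, perfect matching exists (size 3)

Perfect matching: {(W1,J2), (W2,J3), (W3,J1)}
All 3 vertices on the smaller side are matched.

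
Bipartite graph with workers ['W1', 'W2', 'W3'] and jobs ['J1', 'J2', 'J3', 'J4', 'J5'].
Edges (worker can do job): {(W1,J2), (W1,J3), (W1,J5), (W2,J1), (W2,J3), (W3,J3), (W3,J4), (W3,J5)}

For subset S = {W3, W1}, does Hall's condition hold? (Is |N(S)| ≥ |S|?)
Yes: |N(S)| = 4, |S| = 2

Subset S = {W3, W1}
Neighbors N(S) = {J2, J3, J4, J5}

|N(S)| = 4, |S| = 2
Hall's condition: |N(S)| ≥ |S| is satisfied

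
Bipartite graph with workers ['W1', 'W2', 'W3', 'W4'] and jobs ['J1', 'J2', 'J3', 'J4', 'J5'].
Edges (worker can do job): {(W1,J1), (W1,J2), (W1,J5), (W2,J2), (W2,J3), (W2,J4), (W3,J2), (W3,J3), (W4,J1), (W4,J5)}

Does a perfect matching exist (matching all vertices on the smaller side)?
Yes, perfect matching exists (size 4)

Perfect matching: {(W1,J5), (W2,J4), (W3,J2), (W4,J1)}
All 4 vertices on the smaller side are matched.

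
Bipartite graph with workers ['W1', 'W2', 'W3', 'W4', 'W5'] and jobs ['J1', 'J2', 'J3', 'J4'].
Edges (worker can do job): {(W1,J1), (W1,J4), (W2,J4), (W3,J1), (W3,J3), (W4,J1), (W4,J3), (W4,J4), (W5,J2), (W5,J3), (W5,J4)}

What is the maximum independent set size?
Maximum independent set = 5

By König's theorem:
- Min vertex cover = Max matching = 4
- Max independent set = Total vertices - Min vertex cover
- Max independent set = 9 - 4 = 5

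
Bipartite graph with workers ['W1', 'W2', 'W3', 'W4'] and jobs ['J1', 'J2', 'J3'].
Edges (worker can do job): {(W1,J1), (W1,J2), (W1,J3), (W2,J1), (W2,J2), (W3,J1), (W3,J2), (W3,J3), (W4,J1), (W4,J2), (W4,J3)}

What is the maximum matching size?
Maximum matching size = 3

Maximum matching: {(W1,J3), (W3,J1), (W4,J2)}
Size: 3

This assigns 3 workers to 3 distinct jobs.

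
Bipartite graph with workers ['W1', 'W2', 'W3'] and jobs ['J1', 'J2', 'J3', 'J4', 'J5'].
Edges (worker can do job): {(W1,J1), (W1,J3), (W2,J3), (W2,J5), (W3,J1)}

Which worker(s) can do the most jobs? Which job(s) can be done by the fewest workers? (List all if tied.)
Most versatile: W1, W2 (2 jobs); Least covered: J2, J4 (0 workers)

Worker degrees (jobs they can do): W1:2, W2:2, W3:1
Job degrees (workers who can do it): J1:2, J2:0, J3:2, J4:0, J5:1

Maximum worker degree is 2, achieved by: W1, W2
Minimum job degree is 0, achieved by: J2, J4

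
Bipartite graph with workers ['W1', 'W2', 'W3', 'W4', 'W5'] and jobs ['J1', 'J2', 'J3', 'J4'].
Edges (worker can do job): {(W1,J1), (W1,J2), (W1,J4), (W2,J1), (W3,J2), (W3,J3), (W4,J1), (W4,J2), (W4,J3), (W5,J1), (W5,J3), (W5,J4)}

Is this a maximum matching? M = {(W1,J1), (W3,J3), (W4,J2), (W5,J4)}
Yes, size 4 is maximum

Proposed matching has size 4.
Maximum matching size for this graph: 4.

This is a maximum matching.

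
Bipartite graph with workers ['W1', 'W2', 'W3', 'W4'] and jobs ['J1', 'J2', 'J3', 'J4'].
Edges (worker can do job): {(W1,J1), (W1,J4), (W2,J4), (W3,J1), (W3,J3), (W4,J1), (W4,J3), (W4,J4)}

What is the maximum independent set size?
Maximum independent set = 5

By König's theorem:
- Min vertex cover = Max matching = 3
- Max independent set = Total vertices - Min vertex cover
- Max independent set = 8 - 3 = 5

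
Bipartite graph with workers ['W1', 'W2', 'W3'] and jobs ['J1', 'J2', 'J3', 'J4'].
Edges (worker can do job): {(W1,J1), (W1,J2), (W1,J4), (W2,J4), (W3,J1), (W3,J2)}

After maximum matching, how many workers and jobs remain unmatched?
Unmatched: 0 workers, 1 jobs

Maximum matching size: 3
Workers: 3 total, 3 matched, 0 unmatched
Jobs: 4 total, 3 matched, 1 unmatched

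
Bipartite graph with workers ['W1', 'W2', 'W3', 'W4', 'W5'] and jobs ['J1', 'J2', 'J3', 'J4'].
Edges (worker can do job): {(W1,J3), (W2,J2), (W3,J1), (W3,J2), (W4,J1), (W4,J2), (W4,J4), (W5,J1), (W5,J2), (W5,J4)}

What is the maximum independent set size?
Maximum independent set = 5

By König's theorem:
- Min vertex cover = Max matching = 4
- Max independent set = Total vertices - Min vertex cover
- Max independent set = 9 - 4 = 5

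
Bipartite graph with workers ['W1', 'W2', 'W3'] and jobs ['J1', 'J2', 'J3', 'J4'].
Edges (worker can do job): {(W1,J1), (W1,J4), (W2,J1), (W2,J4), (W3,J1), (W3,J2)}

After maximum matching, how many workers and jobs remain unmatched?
Unmatched: 0 workers, 1 jobs

Maximum matching size: 3
Workers: 3 total, 3 matched, 0 unmatched
Jobs: 4 total, 3 matched, 1 unmatched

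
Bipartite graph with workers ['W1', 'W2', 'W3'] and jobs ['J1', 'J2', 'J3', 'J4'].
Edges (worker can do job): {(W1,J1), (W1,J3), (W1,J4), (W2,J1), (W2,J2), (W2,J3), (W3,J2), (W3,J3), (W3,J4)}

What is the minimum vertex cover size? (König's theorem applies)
Minimum vertex cover size = 3

By König's theorem: in bipartite graphs,
min vertex cover = max matching = 3

Maximum matching has size 3, so minimum vertex cover also has size 3.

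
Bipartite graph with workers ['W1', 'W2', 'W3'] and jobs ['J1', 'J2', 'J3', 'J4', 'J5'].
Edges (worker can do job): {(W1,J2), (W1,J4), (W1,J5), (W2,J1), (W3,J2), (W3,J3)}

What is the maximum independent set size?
Maximum independent set = 5

By König's theorem:
- Min vertex cover = Max matching = 3
- Max independent set = Total vertices - Min vertex cover
- Max independent set = 8 - 3 = 5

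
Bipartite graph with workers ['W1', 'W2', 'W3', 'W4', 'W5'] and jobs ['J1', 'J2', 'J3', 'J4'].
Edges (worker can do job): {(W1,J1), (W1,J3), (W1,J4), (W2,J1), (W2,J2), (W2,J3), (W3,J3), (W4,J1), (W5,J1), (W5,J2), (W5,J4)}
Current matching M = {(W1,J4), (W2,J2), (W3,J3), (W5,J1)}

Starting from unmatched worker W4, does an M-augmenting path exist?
No augmenting path from W4

Alternating search from W4 reaches jobs: {J1, J2, J3, J4}.
Every reachable job is already matched in M, and following those matched edges back to workers exposes no further unvisited jobs.
No M-augmenting path from W4 exists.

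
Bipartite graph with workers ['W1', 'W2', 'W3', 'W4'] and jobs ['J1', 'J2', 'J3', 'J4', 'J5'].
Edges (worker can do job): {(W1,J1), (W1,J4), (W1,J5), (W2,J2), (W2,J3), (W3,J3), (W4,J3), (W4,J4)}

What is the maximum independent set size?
Maximum independent set = 5

By König's theorem:
- Min vertex cover = Max matching = 4
- Max independent set = Total vertices - Min vertex cover
- Max independent set = 9 - 4 = 5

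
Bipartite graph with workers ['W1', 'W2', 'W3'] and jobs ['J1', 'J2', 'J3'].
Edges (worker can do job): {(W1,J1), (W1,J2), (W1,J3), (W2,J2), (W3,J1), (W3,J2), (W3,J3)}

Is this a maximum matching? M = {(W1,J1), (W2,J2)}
No, size 2 is not maximum

Proposed matching has size 2.
Maximum matching size for this graph: 3.

This is NOT maximum - can be improved to size 3.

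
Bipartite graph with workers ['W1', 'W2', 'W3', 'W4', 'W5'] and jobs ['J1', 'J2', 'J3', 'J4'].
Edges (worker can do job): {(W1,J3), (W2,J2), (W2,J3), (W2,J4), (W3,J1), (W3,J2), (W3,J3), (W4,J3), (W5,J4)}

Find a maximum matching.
Matching: {(W2,J2), (W3,J1), (W4,J3), (W5,J4)}

Maximum matching (size 4):
  W2 → J2
  W3 → J1
  W4 → J3
  W5 → J4

Each worker is assigned to at most one job, and each job to at most one worker.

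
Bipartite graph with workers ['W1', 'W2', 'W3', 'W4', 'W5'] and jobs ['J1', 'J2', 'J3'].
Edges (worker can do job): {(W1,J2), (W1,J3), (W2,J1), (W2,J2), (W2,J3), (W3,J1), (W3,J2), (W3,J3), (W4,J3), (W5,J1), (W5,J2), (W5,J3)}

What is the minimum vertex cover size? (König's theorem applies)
Minimum vertex cover size = 3

By König's theorem: in bipartite graphs,
min vertex cover = max matching = 3

Maximum matching has size 3, so minimum vertex cover also has size 3.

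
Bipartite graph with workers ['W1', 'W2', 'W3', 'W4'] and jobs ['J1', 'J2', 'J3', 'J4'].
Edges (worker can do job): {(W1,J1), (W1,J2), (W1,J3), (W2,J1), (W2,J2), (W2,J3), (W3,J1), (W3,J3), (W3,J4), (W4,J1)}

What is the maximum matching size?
Maximum matching size = 4

Maximum matching: {(W1,J3), (W2,J2), (W3,J4), (W4,J1)}
Size: 4

This assigns 4 workers to 4 distinct jobs.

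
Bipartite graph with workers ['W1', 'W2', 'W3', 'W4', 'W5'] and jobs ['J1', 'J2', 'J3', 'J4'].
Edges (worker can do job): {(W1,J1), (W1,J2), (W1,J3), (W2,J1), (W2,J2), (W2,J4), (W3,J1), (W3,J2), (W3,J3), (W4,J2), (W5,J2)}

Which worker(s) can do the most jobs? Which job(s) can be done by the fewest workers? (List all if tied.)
Most versatile: W1, W2, W3 (3 jobs); Least covered: J4 (1 workers)

Worker degrees (jobs they can do): W1:3, W2:3, W3:3, W4:1, W5:1
Job degrees (workers who can do it): J1:3, J2:5, J3:2, J4:1

Maximum worker degree is 3, achieved by: W1, W2, W3
Minimum job degree is 1, achieved by: J4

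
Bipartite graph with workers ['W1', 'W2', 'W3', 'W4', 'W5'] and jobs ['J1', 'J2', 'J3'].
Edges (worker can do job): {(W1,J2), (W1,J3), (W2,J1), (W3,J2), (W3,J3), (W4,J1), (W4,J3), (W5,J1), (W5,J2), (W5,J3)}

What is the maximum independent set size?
Maximum independent set = 5

By König's theorem:
- Min vertex cover = Max matching = 3
- Max independent set = Total vertices - Min vertex cover
- Max independent set = 8 - 3 = 5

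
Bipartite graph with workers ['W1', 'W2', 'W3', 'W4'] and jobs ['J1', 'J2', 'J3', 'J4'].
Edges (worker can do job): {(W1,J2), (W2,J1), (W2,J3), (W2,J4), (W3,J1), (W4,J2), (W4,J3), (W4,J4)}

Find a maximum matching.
Matching: {(W1,J2), (W2,J4), (W3,J1), (W4,J3)}

Maximum matching (size 4):
  W1 → J2
  W2 → J4
  W3 → J1
  W4 → J3

Each worker is assigned to at most one job, and each job to at most one worker.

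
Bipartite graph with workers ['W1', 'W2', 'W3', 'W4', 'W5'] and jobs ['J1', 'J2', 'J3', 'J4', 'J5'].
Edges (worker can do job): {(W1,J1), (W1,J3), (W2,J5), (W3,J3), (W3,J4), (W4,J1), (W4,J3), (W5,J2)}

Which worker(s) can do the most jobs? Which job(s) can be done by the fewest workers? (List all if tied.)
Most versatile: W1, W3, W4 (2 jobs); Least covered: J2, J4, J5 (1 workers)

Worker degrees (jobs they can do): W1:2, W2:1, W3:2, W4:2, W5:1
Job degrees (workers who can do it): J1:2, J2:1, J3:3, J4:1, J5:1

Maximum worker degree is 2, achieved by: W1, W3, W4
Minimum job degree is 1, achieved by: J2, J4, J5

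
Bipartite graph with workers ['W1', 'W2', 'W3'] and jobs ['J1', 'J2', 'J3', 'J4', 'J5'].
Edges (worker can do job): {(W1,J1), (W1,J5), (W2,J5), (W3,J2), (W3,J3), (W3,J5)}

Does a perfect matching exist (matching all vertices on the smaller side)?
Yes, perfect matching exists (size 3)

Perfect matching: {(W1,J1), (W2,J5), (W3,J2)}
All 3 vertices on the smaller side are matched.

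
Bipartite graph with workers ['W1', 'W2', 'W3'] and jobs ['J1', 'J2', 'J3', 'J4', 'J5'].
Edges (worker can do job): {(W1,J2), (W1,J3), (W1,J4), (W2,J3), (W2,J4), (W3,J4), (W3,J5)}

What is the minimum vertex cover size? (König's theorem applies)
Minimum vertex cover size = 3

By König's theorem: in bipartite graphs,
min vertex cover = max matching = 3

Maximum matching has size 3, so minimum vertex cover also has size 3.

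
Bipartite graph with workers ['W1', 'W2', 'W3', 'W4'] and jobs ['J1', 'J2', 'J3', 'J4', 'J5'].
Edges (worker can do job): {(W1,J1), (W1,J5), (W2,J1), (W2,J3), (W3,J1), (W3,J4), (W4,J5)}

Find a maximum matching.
Matching: {(W1,J1), (W2,J3), (W3,J4), (W4,J5)}

Maximum matching (size 4):
  W1 → J1
  W2 → J3
  W3 → J4
  W4 → J5

Each worker is assigned to at most one job, and each job to at most one worker.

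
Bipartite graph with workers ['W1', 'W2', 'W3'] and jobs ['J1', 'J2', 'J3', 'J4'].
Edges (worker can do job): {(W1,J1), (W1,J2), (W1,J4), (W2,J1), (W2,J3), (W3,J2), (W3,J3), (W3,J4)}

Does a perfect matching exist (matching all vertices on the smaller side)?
Yes, perfect matching exists (size 3)

Perfect matching: {(W1,J1), (W2,J3), (W3,J4)}
All 3 vertices on the smaller side are matched.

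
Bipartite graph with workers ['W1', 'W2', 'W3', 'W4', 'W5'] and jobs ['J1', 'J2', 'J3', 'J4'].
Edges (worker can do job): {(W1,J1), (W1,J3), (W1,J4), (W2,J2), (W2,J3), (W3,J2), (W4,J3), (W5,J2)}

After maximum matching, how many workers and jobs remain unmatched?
Unmatched: 2 workers, 1 jobs

Maximum matching size: 3
Workers: 5 total, 3 matched, 2 unmatched
Jobs: 4 total, 3 matched, 1 unmatched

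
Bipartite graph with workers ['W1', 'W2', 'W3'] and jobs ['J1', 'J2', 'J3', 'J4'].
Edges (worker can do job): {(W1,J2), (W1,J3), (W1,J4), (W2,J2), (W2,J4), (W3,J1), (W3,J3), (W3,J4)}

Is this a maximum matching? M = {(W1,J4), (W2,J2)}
No, size 2 is not maximum

Proposed matching has size 2.
Maximum matching size for this graph: 3.

This is NOT maximum - can be improved to size 3.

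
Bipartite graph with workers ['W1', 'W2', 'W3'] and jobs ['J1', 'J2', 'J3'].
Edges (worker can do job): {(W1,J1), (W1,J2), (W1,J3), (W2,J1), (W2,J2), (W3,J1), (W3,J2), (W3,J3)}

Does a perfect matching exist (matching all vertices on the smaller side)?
Yes, perfect matching exists (size 3)

Perfect matching: {(W1,J1), (W2,J2), (W3,J3)}
All 3 vertices on the smaller side are matched.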